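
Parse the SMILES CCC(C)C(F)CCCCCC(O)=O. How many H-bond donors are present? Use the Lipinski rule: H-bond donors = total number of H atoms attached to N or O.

1

Donors: find every N or O and count the H atoms it carries.
  atom 13 (O): bond orders sum to 1 → 1 H
  atom 14 (O): bond orders sum to 2 → 0 H
Lipinski HBD = 1.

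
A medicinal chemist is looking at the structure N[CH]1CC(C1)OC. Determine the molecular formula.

Walk through each heavy atom and fill implicit hydrogens from standard valence (C 4, N 3, O 2, S 2, halogen 1):
  atom 1: N, bond orders sum to 1 (valence 3) → 2 H
  atom 2: C with explicit H count 1
  atom 3: C, bond orders sum to 2 (valence 4) → 2 H
  atom 4: C, bond orders sum to 3 (valence 4) → 1 H
  atom 5: C, bond orders sum to 2 (valence 4) → 2 H
  atom 6: O, bond orders sum to 2 (valence 2) → 0 H
  atom 7: C, bond orders sum to 1 (valence 4) → 3 H
Totals → C:5, H:11, N:1, O:1.

C5H11NO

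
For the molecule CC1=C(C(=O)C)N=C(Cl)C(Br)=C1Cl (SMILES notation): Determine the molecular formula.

Walk through each heavy atom and fill implicit hydrogens from standard valence (C 4, N 3, O 2, S 2, halogen 1):
  atom 1: C, bond orders sum to 1 (valence 4) → 3 H
  atom 2: C, bond orders sum to 4 (valence 4) → 0 H
  atom 3: C, bond orders sum to 4 (valence 4) → 0 H
  atom 4: C, bond orders sum to 4 (valence 4) → 0 H
  atom 5: O, bond orders sum to 2 (valence 2) → 0 H
  atom 6: C, bond orders sum to 1 (valence 4) → 3 H
  atom 7: N, bond orders sum to 3 (valence 3) → 0 H
  atom 8: C, bond orders sum to 4 (valence 4) → 0 H
  atom 9: Cl (halogen, monovalent) → 0 H
  atom 10: C, bond orders sum to 4 (valence 4) → 0 H
  atom 11: Br (halogen, monovalent) → 0 H
  atom 12: C, bond orders sum to 4 (valence 4) → 0 H
  atom 13: Cl (halogen, monovalent) → 0 H
Totals → C:8, H:6, Br:1, Cl:2, N:1, O:1.

C8H6BrCl2NO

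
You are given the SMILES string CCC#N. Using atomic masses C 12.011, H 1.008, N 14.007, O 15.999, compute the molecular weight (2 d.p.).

First, the molecular formula is C3H5N (counting implicit H from valence).
  C: 3 × 12.011 = 36.033
  H: 5 × 1.008 = 5.040
  N: 1 × 14.007 = 14.007
Sum: 3×12.011 + 5×1.008 + 1×14.007 = 55.080 → 55.08 g/mol.

55.08 g/mol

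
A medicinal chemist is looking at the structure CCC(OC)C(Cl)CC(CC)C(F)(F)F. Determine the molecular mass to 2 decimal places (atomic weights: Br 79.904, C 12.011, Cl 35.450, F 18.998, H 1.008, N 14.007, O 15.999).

First, the molecular formula is C10H18ClF3O (counting implicit H from valence).
  C: 10 × 12.011 = 120.110
  Cl: 1 × 35.450 = 35.450
  F: 3 × 18.998 = 56.994
  H: 18 × 1.008 = 18.144
  O: 1 × 15.999 = 15.999
Sum: 10×12.011 + 1×35.450 + 3×18.998 + 18×1.008 + 1×15.999 = 246.697 → 246.70 g/mol.

246.70 g/mol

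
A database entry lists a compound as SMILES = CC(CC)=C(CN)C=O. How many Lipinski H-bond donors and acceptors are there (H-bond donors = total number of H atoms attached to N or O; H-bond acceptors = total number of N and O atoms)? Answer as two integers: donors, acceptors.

2, 2

Donors: find every N or O and count the H atoms it carries.
  atom 7 (N): bond orders sum to 1 → 2 H
  atom 9 (O): bond orders sum to 2 → 0 H
Lipinski HBD = 2.
Acceptors: N atoms = 1, O atoms = 1 → HBA = 2.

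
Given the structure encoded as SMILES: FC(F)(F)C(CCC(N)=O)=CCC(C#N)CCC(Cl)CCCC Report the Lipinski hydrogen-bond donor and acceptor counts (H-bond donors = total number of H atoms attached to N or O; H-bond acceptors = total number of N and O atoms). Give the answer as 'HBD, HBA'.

Donors: find every N or O and count the H atoms it carries.
  atom 9 (N): bond orders sum to 1 → 2 H
  atom 10 (O): bond orders sum to 2 → 0 H
  atom 15 (N): bond orders sum to 3 → 0 H
Lipinski HBD = 2.
Acceptors: N atoms = 2, O atoms = 1 → HBA = 3.

2, 3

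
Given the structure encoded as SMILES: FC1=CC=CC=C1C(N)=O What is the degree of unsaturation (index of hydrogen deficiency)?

5

Molecular formula: C7H6FNO.
DoU = (2C + 2 + N − H − X) / 2, where X is the halogen count and O/S are ignored.
    = (2·7 + 2 + 1 − 6 − 1) / 2 = 10 / 2 = 5.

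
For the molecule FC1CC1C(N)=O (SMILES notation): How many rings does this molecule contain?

1

In SMILES, each pair of matching ring-closure digits denotes one ring-closing bond; the number of such bonds equals the number of independent rings.
Ring-closure bonds here: 1.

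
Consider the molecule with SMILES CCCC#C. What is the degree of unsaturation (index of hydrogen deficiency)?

Molecular formula: C5H8.
DoU = (2C + 2 + N − H − X) / 2, where X is the halogen count and O/S are ignored.
    = (2·5 + 2 + 0 − 8 − 0) / 2 = 4 / 2 = 2.

2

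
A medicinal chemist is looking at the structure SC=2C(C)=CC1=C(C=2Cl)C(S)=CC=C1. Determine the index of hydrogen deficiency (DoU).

7

Molecular formula: C11H9ClS2.
DoU = (2C + 2 + N − H − X) / 2, where X is the halogen count and O/S are ignored.
    = (2·11 + 2 + 0 − 9 − 1) / 2 = 14 / 2 = 7.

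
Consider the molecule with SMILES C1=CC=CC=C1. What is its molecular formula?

C6H6

Walk through each heavy atom and fill implicit hydrogens from standard valence (C 4, N 3, O 2, S 2, halogen 1):
  atom 1: C, bond orders sum to 3 (valence 4) → 1 H
  atom 2: C, bond orders sum to 3 (valence 4) → 1 H
  atom 3: C, bond orders sum to 3 (valence 4) → 1 H
  atom 4: C, bond orders sum to 3 (valence 4) → 1 H
  atom 5: C, bond orders sum to 3 (valence 4) → 1 H
  atom 6: C, bond orders sum to 3 (valence 4) → 1 H
Totals → C:6, H:6.
In Hill order: C6H6.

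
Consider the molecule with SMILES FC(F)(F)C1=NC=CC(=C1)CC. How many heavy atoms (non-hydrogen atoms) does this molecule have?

12

Every atom symbol written in the SMILES (organic subset) is one heavy atom; implicit H are not written.
Heavy atoms by element → C:8, F:3, N:1.
Total: 12.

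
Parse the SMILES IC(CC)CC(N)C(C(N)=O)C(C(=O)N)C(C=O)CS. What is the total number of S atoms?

Scan the SMILES for S atoms (remember two-letter symbols like Cl and Br are single atoms).
Sulfur count: 1.

1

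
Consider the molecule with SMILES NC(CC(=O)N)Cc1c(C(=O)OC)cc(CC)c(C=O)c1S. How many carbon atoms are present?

Count every carbon token in the SMILES (each C, including those in ring-closure positions and inside branches).
Carbon count: 15.

15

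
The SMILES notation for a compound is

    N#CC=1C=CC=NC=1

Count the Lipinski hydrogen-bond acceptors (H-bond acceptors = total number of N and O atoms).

N atoms: 2; O atoms: 0.
Lipinski HBA = 2 + 0 = 2.

2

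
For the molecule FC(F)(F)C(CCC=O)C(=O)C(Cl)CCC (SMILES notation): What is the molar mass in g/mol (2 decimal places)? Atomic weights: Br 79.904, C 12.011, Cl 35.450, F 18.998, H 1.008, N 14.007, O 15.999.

First, the molecular formula is C10H14ClF3O2 (counting implicit H from valence).
  C: 10 × 12.011 = 120.110
  Cl: 1 × 35.450 = 35.450
  F: 3 × 18.998 = 56.994
  H: 14 × 1.008 = 14.112
  O: 2 × 15.999 = 31.998
Sum: 10×12.011 + 1×35.450 + 3×18.998 + 14×1.008 + 2×15.999 = 258.664 → 258.66 g/mol.

258.66 g/mol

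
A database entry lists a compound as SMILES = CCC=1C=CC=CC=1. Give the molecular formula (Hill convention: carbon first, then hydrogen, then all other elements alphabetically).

Walk through each heavy atom and fill implicit hydrogens from standard valence (C 4, N 3, O 2, S 2, halogen 1):
  atom 1: C, bond orders sum to 1 (valence 4) → 3 H
  atom 2: C, bond orders sum to 2 (valence 4) → 2 H
  atom 3: C, bond orders sum to 4 (valence 4) → 0 H
  atom 4: C, bond orders sum to 3 (valence 4) → 1 H
  atom 5: C, bond orders sum to 3 (valence 4) → 1 H
  atom 6: C, bond orders sum to 3 (valence 4) → 1 H
  atom 7: C, bond orders sum to 3 (valence 4) → 1 H
  atom 8: C, bond orders sum to 3 (valence 4) → 1 H
Totals → C:8, H:10.
In Hill order: C8H10.

C8H10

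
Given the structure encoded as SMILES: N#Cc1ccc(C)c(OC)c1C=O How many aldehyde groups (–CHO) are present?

The aldehyde motif appears at heavy-atom position 12 in the SMILES.
Other groups present: 1 ether, 1 nitrile.
Aldehyde count: 1.

1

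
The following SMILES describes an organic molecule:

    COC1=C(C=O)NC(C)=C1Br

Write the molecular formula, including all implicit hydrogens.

C7H8BrNO2

Walk through each heavy atom and fill implicit hydrogens from standard valence (C 4, N 3, O 2, S 2, halogen 1):
  atom 1: C, bond orders sum to 1 (valence 4) → 3 H
  atom 2: O, bond orders sum to 2 (valence 2) → 0 H
  atom 3: C, bond orders sum to 4 (valence 4) → 0 H
  atom 4: C, bond orders sum to 4 (valence 4) → 0 H
  atom 5: C, bond orders sum to 3 (valence 4) → 1 H
  atom 6: O, bond orders sum to 2 (valence 2) → 0 H
  atom 7: N, bond orders sum to 2 (valence 3) → 1 H
  atom 8: C, bond orders sum to 4 (valence 4) → 0 H
  atom 9: C, bond orders sum to 1 (valence 4) → 3 H
  atom 10: C, bond orders sum to 4 (valence 4) → 0 H
  atom 11: Br (halogen, monovalent) → 0 H
Totals → C:7, H:8, Br:1, N:1, O:2.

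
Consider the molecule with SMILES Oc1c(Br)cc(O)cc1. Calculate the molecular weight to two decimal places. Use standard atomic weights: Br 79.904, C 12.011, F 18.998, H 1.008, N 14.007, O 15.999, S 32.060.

First, the molecular formula is C6H5BrO2 (counting implicit H from valence).
  Br: 1 × 79.904 = 79.904
  C: 6 × 12.011 = 72.066
  H: 5 × 1.008 = 5.040
  O: 2 × 15.999 = 31.998
Sum: 1×79.904 + 6×12.011 + 5×1.008 + 2×15.999 = 189.008 → 189.01 g/mol.

189.01 g/mol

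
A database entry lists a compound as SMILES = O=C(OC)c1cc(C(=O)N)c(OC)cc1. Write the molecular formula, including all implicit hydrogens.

Walk through each heavy atom and fill implicit hydrogens from standard valence (C 4, N 3, O 2, S 2, halogen 1); for lowercase aromatic atoms, an aromatic c carries 1 H when it has two neighbours and 0 H with three, and aromatic n carries 0 H:
  atom 1: O, bond orders sum to 2 (valence 2) → 0 H
  atom 2: C, bond orders sum to 4 (valence 4) → 0 H
  atom 3: O, bond orders sum to 2 (valence 2) → 0 H
  atom 4: C, bond orders sum to 1 (valence 4) → 3 H
  atom 5: aromatic c, 3 neighbours → 0 H
  atom 6: aromatic c, 2 neighbours → 1 H
  atom 7: aromatic c, 3 neighbours → 0 H
  atom 8: C, bond orders sum to 4 (valence 4) → 0 H
  atom 9: O, bond orders sum to 2 (valence 2) → 0 H
  atom 10: N, bond orders sum to 1 (valence 3) → 2 H
  atom 11: aromatic c, 3 neighbours → 0 H
  atom 12: O, bond orders sum to 2 (valence 2) → 0 H
  atom 13: C, bond orders sum to 1 (valence 4) → 3 H
  atom 14: aromatic c, 2 neighbours → 1 H
  atom 15: aromatic c, 2 neighbours → 1 H
Totals → C:10, H:11, N:1, O:4.

C10H11NO4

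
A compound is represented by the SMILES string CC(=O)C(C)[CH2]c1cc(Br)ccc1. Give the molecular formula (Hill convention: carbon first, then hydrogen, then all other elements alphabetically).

Walk through each heavy atom and fill implicit hydrogens from standard valence (C 4, N 3, O 2, S 2, halogen 1); for lowercase aromatic atoms, an aromatic c carries 1 H when it has two neighbours and 0 H with three, and aromatic n carries 0 H:
  atom 1: C, bond orders sum to 1 (valence 4) → 3 H
  atom 2: C, bond orders sum to 4 (valence 4) → 0 H
  atom 3: O, bond orders sum to 2 (valence 2) → 0 H
  atom 4: C, bond orders sum to 3 (valence 4) → 1 H
  atom 5: C, bond orders sum to 1 (valence 4) → 3 H
  atom 6: C with explicit H count 2
  atom 7: aromatic c, 3 neighbours → 0 H
  atom 8: aromatic c, 2 neighbours → 1 H
  atom 9: aromatic c, 3 neighbours → 0 H
  atom 10: Br (halogen, monovalent) → 0 H
  atom 11: aromatic c, 2 neighbours → 1 H
  atom 12: aromatic c, 2 neighbours → 1 H
  atom 13: aromatic c, 2 neighbours → 1 H
Totals → C:11, H:13, Br:1, O:1.

C11H13BrO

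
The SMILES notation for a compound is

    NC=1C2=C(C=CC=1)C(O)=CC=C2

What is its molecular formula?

Walk through each heavy atom and fill implicit hydrogens from standard valence (C 4, N 3, O 2, S 2, halogen 1):
  atom 1: N, bond orders sum to 1 (valence 3) → 2 H
  atom 2: C, bond orders sum to 4 (valence 4) → 0 H
  atom 3: C, bond orders sum to 4 (valence 4) → 0 H
  atom 4: C, bond orders sum to 4 (valence 4) → 0 H
  atom 5: C, bond orders sum to 3 (valence 4) → 1 H
  atom 6: C, bond orders sum to 3 (valence 4) → 1 H
  atom 7: C, bond orders sum to 3 (valence 4) → 1 H
  atom 8: C, bond orders sum to 4 (valence 4) → 0 H
  atom 9: O, bond orders sum to 1 (valence 2) → 1 H
  atom 10: C, bond orders sum to 3 (valence 4) → 1 H
  atom 11: C, bond orders sum to 3 (valence 4) → 1 H
  atom 12: C, bond orders sum to 3 (valence 4) → 1 H
Totals → C:10, H:9, N:1, O:1.
In Hill order: C10H9NO.

C10H9NO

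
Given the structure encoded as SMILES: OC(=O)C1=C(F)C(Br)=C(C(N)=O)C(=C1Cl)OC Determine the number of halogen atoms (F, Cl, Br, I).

3

Halogen atoms appear at heavy-atom positions 6, 8, 15 (1×Br, 1×Cl, 1×F).
Other groups present: 1 amide, 1 carboxylic acid, 1 ether.
Halogen count: 3.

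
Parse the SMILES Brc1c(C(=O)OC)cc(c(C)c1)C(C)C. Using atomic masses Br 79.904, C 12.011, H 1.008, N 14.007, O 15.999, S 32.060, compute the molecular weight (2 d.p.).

First, the molecular formula is C12H15BrO2 (counting implicit H from valence).
  Br: 1 × 79.904 = 79.904
  C: 12 × 12.011 = 144.132
  H: 15 × 1.008 = 15.120
  O: 2 × 15.999 = 31.998
Sum: 1×79.904 + 12×12.011 + 15×1.008 + 2×15.999 = 271.154 → 271.15 g/mol.

271.15 g/mol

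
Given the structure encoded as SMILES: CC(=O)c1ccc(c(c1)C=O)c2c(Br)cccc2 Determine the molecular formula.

Walk through each heavy atom and fill implicit hydrogens from standard valence (C 4, N 3, O 2, S 2, halogen 1); for lowercase aromatic atoms, an aromatic c carries 1 H when it has two neighbours and 0 H with three, and aromatic n carries 0 H:
  atom 1: C, bond orders sum to 1 (valence 4) → 3 H
  atom 2: C, bond orders sum to 4 (valence 4) → 0 H
  atom 3: O, bond orders sum to 2 (valence 2) → 0 H
  atom 4: aromatic c, 3 neighbours → 0 H
  atom 5: aromatic c, 2 neighbours → 1 H
  atom 6: aromatic c, 2 neighbours → 1 H
  atom 7: aromatic c, 3 neighbours → 0 H
  atom 8: aromatic c, 3 neighbours → 0 H
  atom 9: aromatic c, 2 neighbours → 1 H
  atom 10: C, bond orders sum to 3 (valence 4) → 1 H
  atom 11: O, bond orders sum to 2 (valence 2) → 0 H
  atom 12: aromatic c, 3 neighbours → 0 H
  atom 13: aromatic c, 3 neighbours → 0 H
  atom 14: Br (halogen, monovalent) → 0 H
  atom 15: aromatic c, 2 neighbours → 1 H
  atom 16: aromatic c, 2 neighbours → 1 H
  atom 17: aromatic c, 2 neighbours → 1 H
  atom 18: aromatic c, 2 neighbours → 1 H
Totals → C:15, H:11, Br:1, O:2.
In Hill order: C15H11BrO2.

C15H11BrO2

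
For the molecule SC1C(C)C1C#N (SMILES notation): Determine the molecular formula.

C5H7NS

Walk through each heavy atom and fill implicit hydrogens from standard valence (C 4, N 3, O 2, S 2, halogen 1):
  atom 1: S, bond orders sum to 1 (valence 2) → 1 H
  atom 2: C, bond orders sum to 3 (valence 4) → 1 H
  atom 3: C, bond orders sum to 3 (valence 4) → 1 H
  atom 4: C, bond orders sum to 1 (valence 4) → 3 H
  atom 5: C, bond orders sum to 3 (valence 4) → 1 H
  atom 6: C, bond orders sum to 4 (valence 4) → 0 H
  atom 7: N, bond orders sum to 3 (valence 3) → 0 H
Totals → C:5, H:7, N:1, S:1.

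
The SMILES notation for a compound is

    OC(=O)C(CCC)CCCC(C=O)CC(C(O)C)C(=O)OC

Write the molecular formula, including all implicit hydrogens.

Walk through each heavy atom and fill implicit hydrogens from standard valence (C 4, N 3, O 2, S 2, halogen 1):
  atom 1: O, bond orders sum to 1 (valence 2) → 1 H
  atom 2: C, bond orders sum to 4 (valence 4) → 0 H
  atom 3: O, bond orders sum to 2 (valence 2) → 0 H
  atom 4: C, bond orders sum to 3 (valence 4) → 1 H
  atom 5: C, bond orders sum to 2 (valence 4) → 2 H
  atom 6: C, bond orders sum to 2 (valence 4) → 2 H
  atom 7: C, bond orders sum to 1 (valence 4) → 3 H
  atom 8: C, bond orders sum to 2 (valence 4) → 2 H
  atom 9: C, bond orders sum to 2 (valence 4) → 2 H
  atom 10: C, bond orders sum to 2 (valence 4) → 2 H
  atom 11: C, bond orders sum to 3 (valence 4) → 1 H
  atom 12: C, bond orders sum to 3 (valence 4) → 1 H
  atom 13: O, bond orders sum to 2 (valence 2) → 0 H
  atom 14: C, bond orders sum to 2 (valence 4) → 2 H
  atom 15: C, bond orders sum to 3 (valence 4) → 1 H
  atom 16: C, bond orders sum to 3 (valence 4) → 1 H
  atom 17: O, bond orders sum to 1 (valence 2) → 1 H
  atom 18: C, bond orders sum to 1 (valence 4) → 3 H
  atom 19: C, bond orders sum to 4 (valence 4) → 0 H
  atom 20: O, bond orders sum to 2 (valence 2) → 0 H
  atom 21: O, bond orders sum to 2 (valence 2) → 0 H
  atom 22: C, bond orders sum to 1 (valence 4) → 3 H
Totals → C:16, H:28, O:6.
In Hill order: C16H28O6.

C16H28O6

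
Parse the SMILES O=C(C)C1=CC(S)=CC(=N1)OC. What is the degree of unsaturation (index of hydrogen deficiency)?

5

Molecular formula: C8H9NO2S.
DoU = (2C + 2 + N − H − X) / 2, where X is the halogen count and O/S are ignored.
    = (2·8 + 2 + 1 − 9 − 0) / 2 = 10 / 2 = 5.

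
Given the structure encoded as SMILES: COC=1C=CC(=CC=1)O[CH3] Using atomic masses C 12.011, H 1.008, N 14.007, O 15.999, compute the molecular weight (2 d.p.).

138.17 g/mol

First, the molecular formula is C8H10O2 (counting implicit H from valence).
  C: 8 × 12.011 = 96.088
  H: 10 × 1.008 = 10.080
  O: 2 × 15.999 = 31.998
Sum: 8×12.011 + 10×1.008 + 2×15.999 = 138.166 → 138.17 g/mol.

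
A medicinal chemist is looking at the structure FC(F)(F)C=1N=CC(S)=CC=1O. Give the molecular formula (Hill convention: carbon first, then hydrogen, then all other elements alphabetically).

Walk through each heavy atom and fill implicit hydrogens from standard valence (C 4, N 3, O 2, S 2, halogen 1):
  atom 1: F (halogen, monovalent) → 0 H
  atom 2: C, bond orders sum to 4 (valence 4) → 0 H
  atom 3: F (halogen, monovalent) → 0 H
  atom 4: F (halogen, monovalent) → 0 H
  atom 5: C, bond orders sum to 4 (valence 4) → 0 H
  atom 6: N, bond orders sum to 3 (valence 3) → 0 H
  atom 7: C, bond orders sum to 3 (valence 4) → 1 H
  atom 8: C, bond orders sum to 4 (valence 4) → 0 H
  atom 9: S, bond orders sum to 1 (valence 2) → 1 H
  atom 10: C, bond orders sum to 3 (valence 4) → 1 H
  atom 11: C, bond orders sum to 4 (valence 4) → 0 H
  atom 12: O, bond orders sum to 1 (valence 2) → 1 H
Totals → C:6, H:4, F:3, N:1, O:1, S:1.

C6H4F3NOS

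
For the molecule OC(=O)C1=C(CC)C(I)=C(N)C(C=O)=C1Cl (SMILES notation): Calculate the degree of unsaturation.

6

Degree of unsaturation = (number of rings) + (number of π bonds).
Ring closures in the SMILES: 1.
π bonds: 5 double bonds (each 1 DoU) → 5 DoU from unsaturation.
Total DoU = 1 + 5 = 6.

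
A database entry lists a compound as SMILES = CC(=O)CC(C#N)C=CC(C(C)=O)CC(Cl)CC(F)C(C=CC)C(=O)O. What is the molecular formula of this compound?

C19H25ClFNO4

Walk through each heavy atom and fill implicit hydrogens from standard valence (C 4, N 3, O 2, S 2, halogen 1):
  atom 1: C, bond orders sum to 1 (valence 4) → 3 H
  atom 2: C, bond orders sum to 4 (valence 4) → 0 H
  atom 3: O, bond orders sum to 2 (valence 2) → 0 H
  atom 4: C, bond orders sum to 2 (valence 4) → 2 H
  atom 5: C, bond orders sum to 3 (valence 4) → 1 H
  atom 6: C, bond orders sum to 4 (valence 4) → 0 H
  atom 7: N, bond orders sum to 3 (valence 3) → 0 H
  atom 8: C, bond orders sum to 3 (valence 4) → 1 H
  atom 9: C, bond orders sum to 3 (valence 4) → 1 H
  atom 10: C, bond orders sum to 3 (valence 4) → 1 H
  atom 11: C, bond orders sum to 4 (valence 4) → 0 H
  atom 12: C, bond orders sum to 1 (valence 4) → 3 H
  atom 13: O, bond orders sum to 2 (valence 2) → 0 H
  atom 14: C, bond orders sum to 2 (valence 4) → 2 H
  atom 15: C, bond orders sum to 3 (valence 4) → 1 H
  atom 16: Cl (halogen, monovalent) → 0 H
  atom 17: C, bond orders sum to 2 (valence 4) → 2 H
  atom 18: C, bond orders sum to 3 (valence 4) → 1 H
  atom 19: F (halogen, monovalent) → 0 H
  atom 20: C, bond orders sum to 3 (valence 4) → 1 H
  atom 21: C, bond orders sum to 3 (valence 4) → 1 H
  atom 22: C, bond orders sum to 3 (valence 4) → 1 H
  atom 23: C, bond orders sum to 1 (valence 4) → 3 H
  atom 24: C, bond orders sum to 4 (valence 4) → 0 H
  atom 25: O, bond orders sum to 2 (valence 2) → 0 H
  atom 26: O, bond orders sum to 1 (valence 2) → 1 H
Totals → C:19, H:25, Cl:1, F:1, N:1, O:4.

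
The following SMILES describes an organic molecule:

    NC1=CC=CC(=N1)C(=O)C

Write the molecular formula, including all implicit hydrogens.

Walk through each heavy atom and fill implicit hydrogens from standard valence (C 4, N 3, O 2, S 2, halogen 1):
  atom 1: N, bond orders sum to 1 (valence 3) → 2 H
  atom 2: C, bond orders sum to 4 (valence 4) → 0 H
  atom 3: C, bond orders sum to 3 (valence 4) → 1 H
  atom 4: C, bond orders sum to 3 (valence 4) → 1 H
  atom 5: C, bond orders sum to 3 (valence 4) → 1 H
  atom 6: C, bond orders sum to 4 (valence 4) → 0 H
  atom 7: N, bond orders sum to 3 (valence 3) → 0 H
  atom 8: C, bond orders sum to 4 (valence 4) → 0 H
  atom 9: O, bond orders sum to 2 (valence 2) → 0 H
  atom 10: C, bond orders sum to 1 (valence 4) → 3 H
Totals → C:7, H:8, N:2, O:1.
In Hill order: C7H8N2O.

C7H8N2O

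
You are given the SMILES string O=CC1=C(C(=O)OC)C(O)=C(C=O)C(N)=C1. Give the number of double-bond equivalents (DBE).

Degree of unsaturation = (number of rings) + (number of π bonds).
Ring closures in the SMILES: 1.
π bonds: 6 double bonds (each 1 DoU) → 6 DoU from unsaturation.
Total DoU = 1 + 6 = 7.

7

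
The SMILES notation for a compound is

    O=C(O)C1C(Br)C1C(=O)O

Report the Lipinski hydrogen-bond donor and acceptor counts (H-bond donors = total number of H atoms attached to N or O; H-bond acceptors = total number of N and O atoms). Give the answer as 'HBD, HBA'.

Donors: find every N or O and count the H atoms it carries.
  atom 1 (O): bond orders sum to 2 → 0 H
  atom 3 (O): bond orders sum to 1 → 1 H
  atom 9 (O): bond orders sum to 2 → 0 H
  atom 10 (O): bond orders sum to 1 → 1 H
Lipinski HBD = 2.
Acceptors: N atoms = 0, O atoms = 4 → HBA = 4.

2, 4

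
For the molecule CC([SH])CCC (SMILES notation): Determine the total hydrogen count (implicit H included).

Walk through each heavy atom and fill implicit hydrogens from standard valence (C 4, N 3, O 2, S 2, halogen 1):
  atom 1: C, bond orders sum to 1 (valence 4) → 3 H
  atom 2: C, bond orders sum to 3 (valence 4) → 1 H
  atom 3: S with explicit H count 1
  atom 4: C, bond orders sum to 2 (valence 4) → 2 H
  atom 5: C, bond orders sum to 2 (valence 4) → 2 H
  atom 6: C, bond orders sum to 1 (valence 4) → 3 H
Total hydrogens: 12.

12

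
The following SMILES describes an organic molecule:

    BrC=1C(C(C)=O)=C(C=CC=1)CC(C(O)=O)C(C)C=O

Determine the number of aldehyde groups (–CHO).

1

The aldehyde motif appears at heavy-atom position 18 in the SMILES.
Other groups present: 1 carboxylic acid, 1 ketone.
Aldehyde count: 1.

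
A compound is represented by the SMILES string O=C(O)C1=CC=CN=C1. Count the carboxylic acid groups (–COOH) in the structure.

1

The carboxylic acid motif appears at heavy-atom position 2 in the SMILES.
Carboxylic acid count: 1.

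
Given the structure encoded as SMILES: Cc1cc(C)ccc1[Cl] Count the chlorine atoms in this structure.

1

Scan the SMILES for Cl atoms (remember two-letter symbols like Cl and Br are single atoms).
Chlorine count: 1.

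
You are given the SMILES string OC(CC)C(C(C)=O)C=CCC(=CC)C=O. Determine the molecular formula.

Walk through each heavy atom and fill implicit hydrogens from standard valence (C 4, N 3, O 2, S 2, halogen 1):
  atom 1: O, bond orders sum to 1 (valence 2) → 1 H
  atom 2: C, bond orders sum to 3 (valence 4) → 1 H
  atom 3: C, bond orders sum to 2 (valence 4) → 2 H
  atom 4: C, bond orders sum to 1 (valence 4) → 3 H
  atom 5: C, bond orders sum to 3 (valence 4) → 1 H
  atom 6: C, bond orders sum to 4 (valence 4) → 0 H
  atom 7: C, bond orders sum to 1 (valence 4) → 3 H
  atom 8: O, bond orders sum to 2 (valence 2) → 0 H
  atom 9: C, bond orders sum to 3 (valence 4) → 1 H
  atom 10: C, bond orders sum to 3 (valence 4) → 1 H
  atom 11: C, bond orders sum to 2 (valence 4) → 2 H
  atom 12: C, bond orders sum to 4 (valence 4) → 0 H
  atom 13: C, bond orders sum to 3 (valence 4) → 1 H
  atom 14: C, bond orders sum to 1 (valence 4) → 3 H
  atom 15: C, bond orders sum to 3 (valence 4) → 1 H
  atom 16: O, bond orders sum to 2 (valence 2) → 0 H
Totals → C:13, H:20, O:3.

C13H20O3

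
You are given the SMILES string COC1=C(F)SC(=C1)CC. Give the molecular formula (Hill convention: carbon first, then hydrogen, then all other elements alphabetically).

C7H9FOS

Walk through each heavy atom and fill implicit hydrogens from standard valence (C 4, N 3, O 2, S 2, halogen 1):
  atom 1: C, bond orders sum to 1 (valence 4) → 3 H
  atom 2: O, bond orders sum to 2 (valence 2) → 0 H
  atom 3: C, bond orders sum to 4 (valence 4) → 0 H
  atom 4: C, bond orders sum to 4 (valence 4) → 0 H
  atom 5: F (halogen, monovalent) → 0 H
  atom 6: S, bond orders sum to 2 (valence 2) → 0 H
  atom 7: C, bond orders sum to 4 (valence 4) → 0 H
  atom 8: C, bond orders sum to 3 (valence 4) → 1 H
  atom 9: C, bond orders sum to 2 (valence 4) → 2 H
  atom 10: C, bond orders sum to 1 (valence 4) → 3 H
Totals → C:7, H:9, F:1, O:1, S:1.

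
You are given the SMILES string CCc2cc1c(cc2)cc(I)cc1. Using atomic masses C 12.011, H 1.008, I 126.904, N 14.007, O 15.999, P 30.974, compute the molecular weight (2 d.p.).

282.12 g/mol

First, the molecular formula is C12H11I (counting implicit H from valence).
  C: 12 × 12.011 = 144.132
  H: 11 × 1.008 = 11.088
  I: 1 × 126.904 = 126.904
Sum: 12×12.011 + 11×1.008 + 1×126.904 = 282.124 → 282.12 g/mol.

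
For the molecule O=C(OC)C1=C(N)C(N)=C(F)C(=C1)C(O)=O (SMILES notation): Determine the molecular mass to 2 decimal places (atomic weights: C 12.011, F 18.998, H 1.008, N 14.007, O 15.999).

First, the molecular formula is C9H9FN2O4 (counting implicit H from valence).
  C: 9 × 12.011 = 108.099
  F: 1 × 18.998 = 18.998
  H: 9 × 1.008 = 9.072
  N: 2 × 14.007 = 28.014
  O: 4 × 15.999 = 63.996
Sum: 9×12.011 + 1×18.998 + 9×1.008 + 2×14.007 + 4×15.999 = 228.179 → 228.18 g/mol.

228.18 g/mol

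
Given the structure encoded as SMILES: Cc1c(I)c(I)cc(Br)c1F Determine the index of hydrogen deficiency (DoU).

4

Molecular formula: C7H4BrFI2.
DoU = (2C + 2 + N − H − X) / 2, where X is the halogen count and O/S are ignored.
    = (2·7 + 2 + 0 − 4 − 4) / 2 = 8 / 2 = 4.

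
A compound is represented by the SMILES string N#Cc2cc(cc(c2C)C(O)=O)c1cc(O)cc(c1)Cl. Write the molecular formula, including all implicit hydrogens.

C15H10ClNO3

Walk through each heavy atom and fill implicit hydrogens from standard valence (C 4, N 3, O 2, S 2, halogen 1); for lowercase aromatic atoms, an aromatic c carries 1 H when it has two neighbours and 0 H with three, and aromatic n carries 0 H:
  atom 1: N, bond orders sum to 3 (valence 3) → 0 H
  atom 2: C, bond orders sum to 4 (valence 4) → 0 H
  atom 3: aromatic c, 3 neighbours → 0 H
  atom 4: aromatic c, 2 neighbours → 1 H
  atom 5: aromatic c, 3 neighbours → 0 H
  atom 6: aromatic c, 2 neighbours → 1 H
  atom 7: aromatic c, 3 neighbours → 0 H
  atom 8: aromatic c, 3 neighbours → 0 H
  atom 9: C, bond orders sum to 1 (valence 4) → 3 H
  atom 10: C, bond orders sum to 4 (valence 4) → 0 H
  atom 11: O, bond orders sum to 1 (valence 2) → 1 H
  atom 12: O, bond orders sum to 2 (valence 2) → 0 H
  atom 13: aromatic c, 3 neighbours → 0 H
  atom 14: aromatic c, 2 neighbours → 1 H
  atom 15: aromatic c, 3 neighbours → 0 H
  atom 16: O, bond orders sum to 1 (valence 2) → 1 H
  atom 17: aromatic c, 2 neighbours → 1 H
  atom 18: aromatic c, 3 neighbours → 0 H
  atom 19: aromatic c, 2 neighbours → 1 H
  atom 20: Cl (halogen, monovalent) → 0 H
Totals → C:15, H:10, Cl:1, N:1, O:3.
In Hill order: C15H10ClNO3.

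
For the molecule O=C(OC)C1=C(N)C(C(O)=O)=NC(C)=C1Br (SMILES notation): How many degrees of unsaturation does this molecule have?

Degree of unsaturation = (number of rings) + (number of π bonds).
Ring closures in the SMILES: 1.
π bonds: 5 double bonds (each 1 DoU) → 5 DoU from unsaturation.
Total DoU = 1 + 5 = 6.

6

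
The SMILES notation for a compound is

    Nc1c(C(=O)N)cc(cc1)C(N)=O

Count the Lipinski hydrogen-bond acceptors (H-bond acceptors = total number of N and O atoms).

5

N atoms: 3; O atoms: 2.
Lipinski HBA = 3 + 2 = 5.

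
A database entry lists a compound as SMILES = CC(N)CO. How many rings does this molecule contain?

In SMILES, each pair of matching ring-closure digits denotes one ring-closing bond; the number of such bonds equals the number of independent rings.
Ring-closure bonds here: 0.

0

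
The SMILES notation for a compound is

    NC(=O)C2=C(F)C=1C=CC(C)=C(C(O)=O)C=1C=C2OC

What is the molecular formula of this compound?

C14H12FNO4

Walk through each heavy atom and fill implicit hydrogens from standard valence (C 4, N 3, O 2, S 2, halogen 1):
  atom 1: N, bond orders sum to 1 (valence 3) → 2 H
  atom 2: C, bond orders sum to 4 (valence 4) → 0 H
  atom 3: O, bond orders sum to 2 (valence 2) → 0 H
  atom 4: C, bond orders sum to 4 (valence 4) → 0 H
  atom 5: C, bond orders sum to 4 (valence 4) → 0 H
  atom 6: F (halogen, monovalent) → 0 H
  atom 7: C, bond orders sum to 4 (valence 4) → 0 H
  atom 8: C, bond orders sum to 3 (valence 4) → 1 H
  atom 9: C, bond orders sum to 3 (valence 4) → 1 H
  atom 10: C, bond orders sum to 4 (valence 4) → 0 H
  atom 11: C, bond orders sum to 1 (valence 4) → 3 H
  atom 12: C, bond orders sum to 4 (valence 4) → 0 H
  atom 13: C, bond orders sum to 4 (valence 4) → 0 H
  atom 14: O, bond orders sum to 1 (valence 2) → 1 H
  atom 15: O, bond orders sum to 2 (valence 2) → 0 H
  atom 16: C, bond orders sum to 4 (valence 4) → 0 H
  atom 17: C, bond orders sum to 3 (valence 4) → 1 H
  atom 18: C, bond orders sum to 4 (valence 4) → 0 H
  atom 19: O, bond orders sum to 2 (valence 2) → 0 H
  atom 20: C, bond orders sum to 1 (valence 4) → 3 H
Totals → C:14, H:12, F:1, N:1, O:4.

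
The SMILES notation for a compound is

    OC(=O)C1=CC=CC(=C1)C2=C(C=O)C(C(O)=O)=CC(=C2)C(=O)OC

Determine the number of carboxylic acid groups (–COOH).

2

The carboxylic acid motif appears at heavy-atom positions 2, 15 in the SMILES.
Other groups present: 1 aldehyde, 1 ester.
Carboxylic acid count: 2.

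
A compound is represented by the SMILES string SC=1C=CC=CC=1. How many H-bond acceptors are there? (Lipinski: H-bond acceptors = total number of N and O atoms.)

N atoms: 0; O atoms: 0.
Lipinski HBA = 0 + 0 = 0.

0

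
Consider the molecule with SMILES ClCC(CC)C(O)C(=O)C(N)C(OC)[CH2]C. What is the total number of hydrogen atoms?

22

Walk through each heavy atom and fill implicit hydrogens from standard valence (C 4, N 3, O 2, S 2, halogen 1):
  atom 1: Cl (halogen, monovalent) → 0 H
  atom 2: C, bond orders sum to 2 (valence 4) → 2 H
  atom 3: C, bond orders sum to 3 (valence 4) → 1 H
  atom 4: C, bond orders sum to 2 (valence 4) → 2 H
  atom 5: C, bond orders sum to 1 (valence 4) → 3 H
  atom 6: C, bond orders sum to 3 (valence 4) → 1 H
  atom 7: O, bond orders sum to 1 (valence 2) → 1 H
  atom 8: C, bond orders sum to 4 (valence 4) → 0 H
  atom 9: O, bond orders sum to 2 (valence 2) → 0 H
  atom 10: C, bond orders sum to 3 (valence 4) → 1 H
  atom 11: N, bond orders sum to 1 (valence 3) → 2 H
  atom 12: C, bond orders sum to 3 (valence 4) → 1 H
  atom 13: O, bond orders sum to 2 (valence 2) → 0 H
  atom 14: C, bond orders sum to 1 (valence 4) → 3 H
  atom 15: C with explicit H count 2
  atom 16: C, bond orders sum to 1 (valence 4) → 3 H
Total hydrogens: 22.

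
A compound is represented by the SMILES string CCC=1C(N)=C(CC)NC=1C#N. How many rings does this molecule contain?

1

In SMILES, each pair of matching ring-closure digits denotes one ring-closing bond; the number of such bonds equals the number of independent rings.
Ring-closure bonds here: 1.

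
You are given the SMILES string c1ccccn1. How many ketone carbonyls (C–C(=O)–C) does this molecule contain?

Scan the SMILES for the ketone motif — none present.

0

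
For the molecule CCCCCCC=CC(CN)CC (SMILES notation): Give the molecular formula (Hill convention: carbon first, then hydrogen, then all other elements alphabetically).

Walk through each heavy atom and fill implicit hydrogens from standard valence (C 4, N 3, O 2, S 2, halogen 1):
  atom 1: C, bond orders sum to 1 (valence 4) → 3 H
  atom 2: C, bond orders sum to 2 (valence 4) → 2 H
  atom 3: C, bond orders sum to 2 (valence 4) → 2 H
  atom 4: C, bond orders sum to 2 (valence 4) → 2 H
  atom 5: C, bond orders sum to 2 (valence 4) → 2 H
  atom 6: C, bond orders sum to 2 (valence 4) → 2 H
  atom 7: C, bond orders sum to 3 (valence 4) → 1 H
  atom 8: C, bond orders sum to 3 (valence 4) → 1 H
  atom 9: C, bond orders sum to 3 (valence 4) → 1 H
  atom 10: C, bond orders sum to 2 (valence 4) → 2 H
  atom 11: N, bond orders sum to 1 (valence 3) → 2 H
  atom 12: C, bond orders sum to 2 (valence 4) → 2 H
  atom 13: C, bond orders sum to 1 (valence 4) → 3 H
Totals → C:12, H:25, N:1.
In Hill order: C12H25N.

C12H25N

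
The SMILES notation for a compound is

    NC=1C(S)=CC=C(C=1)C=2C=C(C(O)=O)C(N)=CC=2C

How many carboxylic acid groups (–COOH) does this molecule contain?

1

The carboxylic acid motif appears at heavy-atom position 12 in the SMILES.
Other groups present: 2 primary amine, 1 thiol.
Carboxylic acid count: 1.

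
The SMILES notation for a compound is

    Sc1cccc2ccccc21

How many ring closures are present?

2

In SMILES, each pair of matching ring-closure digits denotes one ring-closing bond; the number of such bonds equals the number of independent rings.
Ring-closure bonds here: 2.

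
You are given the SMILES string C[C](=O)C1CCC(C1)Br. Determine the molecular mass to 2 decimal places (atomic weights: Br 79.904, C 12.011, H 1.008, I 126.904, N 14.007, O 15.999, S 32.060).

191.07 g/mol

First, the molecular formula is C7H11BrO (counting implicit H from valence).
  Br: 1 × 79.904 = 79.904
  C: 7 × 12.011 = 84.077
  H: 11 × 1.008 = 11.088
  O: 1 × 15.999 = 15.999
Sum: 1×79.904 + 7×12.011 + 11×1.008 + 1×15.999 = 191.068 → 191.07 g/mol.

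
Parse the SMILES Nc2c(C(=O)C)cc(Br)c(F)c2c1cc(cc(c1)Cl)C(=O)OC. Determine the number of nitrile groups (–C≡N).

0

Scan the SMILES for the nitrile motif — none present.
Groups that are present: 1 ester, 1 ketone, 1 primary amine.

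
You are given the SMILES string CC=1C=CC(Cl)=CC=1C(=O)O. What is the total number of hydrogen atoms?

Walk through each heavy atom and fill implicit hydrogens from standard valence (C 4, N 3, O 2, S 2, halogen 1):
  atom 1: C, bond orders sum to 1 (valence 4) → 3 H
  atom 2: C, bond orders sum to 4 (valence 4) → 0 H
  atom 3: C, bond orders sum to 3 (valence 4) → 1 H
  atom 4: C, bond orders sum to 3 (valence 4) → 1 H
  atom 5: C, bond orders sum to 4 (valence 4) → 0 H
  atom 6: Cl (halogen, monovalent) → 0 H
  atom 7: C, bond orders sum to 3 (valence 4) → 1 H
  atom 8: C, bond orders sum to 4 (valence 4) → 0 H
  atom 9: C, bond orders sum to 4 (valence 4) → 0 H
  atom 10: O, bond orders sum to 2 (valence 2) → 0 H
  atom 11: O, bond orders sum to 1 (valence 2) → 1 H
Total hydrogens: 7.

7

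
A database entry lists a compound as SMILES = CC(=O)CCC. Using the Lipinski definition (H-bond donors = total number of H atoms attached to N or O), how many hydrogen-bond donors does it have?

Donors: find every N or O and count the H atoms it carries.
  atom 3 (O): bond orders sum to 2 → 0 H
Lipinski HBD = 0.

0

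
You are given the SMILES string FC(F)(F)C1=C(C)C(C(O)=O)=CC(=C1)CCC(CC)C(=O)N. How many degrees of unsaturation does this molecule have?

Degree of unsaturation = (number of rings) + (number of π bonds).
Ring closures in the SMILES: 1.
π bonds: 5 double bonds (each 1 DoU) → 5 DoU from unsaturation.
Total DoU = 1 + 5 = 6.

6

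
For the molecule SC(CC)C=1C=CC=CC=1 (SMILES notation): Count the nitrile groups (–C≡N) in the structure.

0

Scan the SMILES for the nitrile motif — none present.
Groups that are present: 1 thiol.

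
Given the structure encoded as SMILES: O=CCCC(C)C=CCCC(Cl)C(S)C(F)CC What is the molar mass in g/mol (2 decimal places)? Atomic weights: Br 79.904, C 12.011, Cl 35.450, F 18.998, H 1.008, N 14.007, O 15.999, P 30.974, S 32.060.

294.85 g/mol

First, the molecular formula is C14H24ClFOS (counting implicit H from valence).
  C: 14 × 12.011 = 168.154
  Cl: 1 × 35.450 = 35.450
  F: 1 × 18.998 = 18.998
  H: 24 × 1.008 = 24.192
  O: 1 × 15.999 = 15.999
  S: 1 × 32.060 = 32.060
Sum: 14×12.011 + 1×35.450 + 1×18.998 + 24×1.008 + 1×15.999 + 1×32.060 = 294.853 → 294.85 g/mol.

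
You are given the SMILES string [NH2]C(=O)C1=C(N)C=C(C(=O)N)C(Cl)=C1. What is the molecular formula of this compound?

C8H8ClN3O2

Walk through each heavy atom and fill implicit hydrogens from standard valence (C 4, N 3, O 2, S 2, halogen 1):
  atom 1: N with explicit H count 2
  atom 2: C, bond orders sum to 4 (valence 4) → 0 H
  atom 3: O, bond orders sum to 2 (valence 2) → 0 H
  atom 4: C, bond orders sum to 4 (valence 4) → 0 H
  atom 5: C, bond orders sum to 4 (valence 4) → 0 H
  atom 6: N, bond orders sum to 1 (valence 3) → 2 H
  atom 7: C, bond orders sum to 3 (valence 4) → 1 H
  atom 8: C, bond orders sum to 4 (valence 4) → 0 H
  atom 9: C, bond orders sum to 4 (valence 4) → 0 H
  atom 10: O, bond orders sum to 2 (valence 2) → 0 H
  atom 11: N, bond orders sum to 1 (valence 3) → 2 H
  atom 12: C, bond orders sum to 4 (valence 4) → 0 H
  atom 13: Cl (halogen, monovalent) → 0 H
  atom 14: C, bond orders sum to 3 (valence 4) → 1 H
Totals → C:8, H:8, Cl:1, N:3, O:2.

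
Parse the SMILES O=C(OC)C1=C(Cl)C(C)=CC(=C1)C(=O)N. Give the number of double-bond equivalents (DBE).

Degree of unsaturation = (number of rings) + (number of π bonds).
Ring closures in the SMILES: 1.
π bonds: 5 double bonds (each 1 DoU) → 5 DoU from unsaturation.
Total DoU = 1 + 5 = 6.

6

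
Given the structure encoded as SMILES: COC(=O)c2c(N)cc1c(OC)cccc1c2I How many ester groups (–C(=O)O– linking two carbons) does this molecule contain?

1

The ester motif appears at heavy-atom position 3 in the SMILES.
Other groups present: 1 ether, 1 primary amine.
Ester count: 1.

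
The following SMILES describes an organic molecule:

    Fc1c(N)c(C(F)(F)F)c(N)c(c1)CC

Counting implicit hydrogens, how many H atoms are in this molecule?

10

Walk through each heavy atom and fill implicit hydrogens from standard valence (C 4, N 3, O 2, S 2, halogen 1); for lowercase aromatic atoms, an aromatic c carries 1 H when it has two neighbours and 0 H with three, and aromatic n carries 0 H:
  atom 1: F (halogen, monovalent) → 0 H
  atom 2: aromatic c, 3 neighbours → 0 H
  atom 3: aromatic c, 3 neighbours → 0 H
  atom 4: N, bond orders sum to 1 (valence 3) → 2 H
  atom 5: aromatic c, 3 neighbours → 0 H
  atom 6: C, bond orders sum to 4 (valence 4) → 0 H
  atom 7: F (halogen, monovalent) → 0 H
  atom 8: F (halogen, monovalent) → 0 H
  atom 9: F (halogen, monovalent) → 0 H
  atom 10: aromatic c, 3 neighbours → 0 H
  atom 11: N, bond orders sum to 1 (valence 3) → 2 H
  atom 12: aromatic c, 3 neighbours → 0 H
  atom 13: aromatic c, 2 neighbours → 1 H
  atom 14: C, bond orders sum to 2 (valence 4) → 2 H
  atom 15: C, bond orders sum to 1 (valence 4) → 3 H
Total hydrogens: 10.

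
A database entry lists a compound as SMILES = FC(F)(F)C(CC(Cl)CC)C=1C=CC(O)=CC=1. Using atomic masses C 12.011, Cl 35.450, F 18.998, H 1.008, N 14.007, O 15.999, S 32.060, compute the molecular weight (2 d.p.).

First, the molecular formula is C12H14ClF3O (counting implicit H from valence).
  C: 12 × 12.011 = 144.132
  Cl: 1 × 35.450 = 35.450
  F: 3 × 18.998 = 56.994
  H: 14 × 1.008 = 14.112
  O: 1 × 15.999 = 15.999
Sum: 12×12.011 + 1×35.450 + 3×18.998 + 14×1.008 + 1×15.999 = 266.687 → 266.69 g/mol.

266.69 g/mol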